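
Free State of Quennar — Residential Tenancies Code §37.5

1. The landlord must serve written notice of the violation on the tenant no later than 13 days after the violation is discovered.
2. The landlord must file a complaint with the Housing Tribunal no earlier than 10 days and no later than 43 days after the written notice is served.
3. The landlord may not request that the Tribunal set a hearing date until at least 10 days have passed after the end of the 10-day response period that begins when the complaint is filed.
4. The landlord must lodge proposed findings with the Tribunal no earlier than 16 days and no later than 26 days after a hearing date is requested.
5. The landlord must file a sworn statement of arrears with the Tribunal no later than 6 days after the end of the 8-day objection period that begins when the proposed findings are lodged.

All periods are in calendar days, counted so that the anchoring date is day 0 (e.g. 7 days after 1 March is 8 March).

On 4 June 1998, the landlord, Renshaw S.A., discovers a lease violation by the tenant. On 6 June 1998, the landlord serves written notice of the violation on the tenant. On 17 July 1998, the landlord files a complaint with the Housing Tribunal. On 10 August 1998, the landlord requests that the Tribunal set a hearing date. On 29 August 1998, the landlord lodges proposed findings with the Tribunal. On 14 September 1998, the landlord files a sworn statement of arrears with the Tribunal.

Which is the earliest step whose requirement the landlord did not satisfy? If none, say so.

Step 5

Step 1 — counting 13 days from 4 June 1998 (when the violation is discovered) gives a deadline of 17 June 1998; 6 June 1998 is within that limit.
Step 2 — 10 and 43 days from 6 June 1998 (when the written notice is served) are 16 June 1998 and 19 July 1998 respectively; 17 July 1998 falls inside that range.
Step 3 — must wait 10 days from 27 July 1998 (end of the 10-day response period, which began when the complaint is filed on 17 July 1998), so not before 6 August 1998; done 10 August 1998 — permitted.
Step 4 — 16 and 26 days from 10 August 1998 (when a hearing date is requested) are 26 August 1998 and 5 September 1998 respectively; done 29 August 1998, which is between those dates.
Step 5 — counting 6 days from 6 September 1998 (end of the 8-day objection period, which began when the proposed findings are lodged on 29 August 1998) gives a deadline of 12 September 1998; not done until 14 September 1998, 2 days after the deadline.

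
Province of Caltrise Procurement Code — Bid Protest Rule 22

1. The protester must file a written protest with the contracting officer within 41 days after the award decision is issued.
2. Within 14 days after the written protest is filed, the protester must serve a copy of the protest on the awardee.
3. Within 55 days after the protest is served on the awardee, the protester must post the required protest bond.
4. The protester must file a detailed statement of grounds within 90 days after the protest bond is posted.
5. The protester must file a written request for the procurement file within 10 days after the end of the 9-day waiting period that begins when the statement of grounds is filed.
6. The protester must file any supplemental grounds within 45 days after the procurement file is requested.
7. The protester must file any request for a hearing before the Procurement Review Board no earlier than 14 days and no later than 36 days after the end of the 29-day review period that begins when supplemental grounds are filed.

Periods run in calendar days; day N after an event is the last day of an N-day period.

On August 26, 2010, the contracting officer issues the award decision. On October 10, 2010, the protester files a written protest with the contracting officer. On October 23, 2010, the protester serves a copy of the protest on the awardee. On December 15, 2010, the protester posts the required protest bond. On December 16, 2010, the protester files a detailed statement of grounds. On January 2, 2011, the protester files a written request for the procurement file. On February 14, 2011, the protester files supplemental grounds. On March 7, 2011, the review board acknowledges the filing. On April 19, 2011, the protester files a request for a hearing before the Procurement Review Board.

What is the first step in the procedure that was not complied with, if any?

(1) due by August 26, 2010 + 41 days = October 6, 2010; October 10, 2010 misses that deadline by 4 days.
The procedure was therefore not followed at step 1.

Step 1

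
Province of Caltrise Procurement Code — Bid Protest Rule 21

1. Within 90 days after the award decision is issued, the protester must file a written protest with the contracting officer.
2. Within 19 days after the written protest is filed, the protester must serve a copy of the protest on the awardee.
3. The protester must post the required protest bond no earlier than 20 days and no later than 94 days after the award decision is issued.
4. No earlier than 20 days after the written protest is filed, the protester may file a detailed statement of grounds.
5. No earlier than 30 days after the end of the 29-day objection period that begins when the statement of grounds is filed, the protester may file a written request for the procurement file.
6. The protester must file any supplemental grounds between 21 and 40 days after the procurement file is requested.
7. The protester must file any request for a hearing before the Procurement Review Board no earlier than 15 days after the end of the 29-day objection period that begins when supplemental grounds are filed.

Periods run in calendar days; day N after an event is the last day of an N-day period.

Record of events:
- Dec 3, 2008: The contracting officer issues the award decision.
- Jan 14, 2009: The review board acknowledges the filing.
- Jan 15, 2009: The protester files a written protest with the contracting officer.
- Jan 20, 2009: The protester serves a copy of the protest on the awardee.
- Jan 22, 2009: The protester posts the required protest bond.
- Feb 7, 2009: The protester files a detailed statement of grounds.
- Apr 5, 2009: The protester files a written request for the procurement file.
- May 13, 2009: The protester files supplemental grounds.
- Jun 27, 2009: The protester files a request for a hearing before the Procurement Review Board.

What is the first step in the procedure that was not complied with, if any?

Step 1: 90 days after Dec 3, 2008 (when the award decision is issued) is Mar 3, 2009; done Jan 15, 2009 — timely.
Step 2: 19 days after Jan 15, 2009 (when the written protest is filed) is Feb 3, 2009; completed Jan 20, 2009, before the deadline.
Step 3: the window is 20–94 days after Dec 3, 2008 (when the award decision is issued), so Dec 23, 2008 through Mar 7, 2009; done Jan 22, 2009, which is between those dates.
Step 4: the earliest permitted date is 20 days after Jan 15, 2009 (when the written protest is filed), i.e. Feb 4, 2009; Feb 7, 2009 is on or after that date.
Step 5: the earliest permitted date is 30 days after Mar 8, 2009 (end of the 29-day objection period, which began when the statement of grounds is filed on Feb 7, 2009), i.e. Apr 7, 2009; done Apr 5, 2009 — 2 days too early.
That is the first point of non-compliance.

Step 5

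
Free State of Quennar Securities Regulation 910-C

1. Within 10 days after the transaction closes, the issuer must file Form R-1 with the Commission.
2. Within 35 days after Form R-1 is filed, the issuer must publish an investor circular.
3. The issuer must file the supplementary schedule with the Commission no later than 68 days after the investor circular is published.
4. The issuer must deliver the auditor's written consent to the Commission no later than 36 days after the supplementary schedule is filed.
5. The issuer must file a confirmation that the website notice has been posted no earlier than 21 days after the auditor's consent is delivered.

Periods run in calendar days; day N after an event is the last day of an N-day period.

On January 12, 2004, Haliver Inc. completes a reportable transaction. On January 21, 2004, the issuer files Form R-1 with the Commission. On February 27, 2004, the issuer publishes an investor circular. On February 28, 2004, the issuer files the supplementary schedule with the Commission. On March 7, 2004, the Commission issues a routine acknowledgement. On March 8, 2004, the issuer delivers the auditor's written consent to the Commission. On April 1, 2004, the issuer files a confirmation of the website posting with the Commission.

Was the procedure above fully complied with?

Step 1 — counting 10 days from January 12, 2004 (when the transaction closes) gives a deadline of January 22, 2004; completed January 21, 2004, before the deadline.
Step 2 — counting 35 days from January 21, 2004 (when Form R-1 is filed) gives a deadline of February 25, 2004; February 27, 2004 misses that deadline by 2 days.
The analysis stops there.

No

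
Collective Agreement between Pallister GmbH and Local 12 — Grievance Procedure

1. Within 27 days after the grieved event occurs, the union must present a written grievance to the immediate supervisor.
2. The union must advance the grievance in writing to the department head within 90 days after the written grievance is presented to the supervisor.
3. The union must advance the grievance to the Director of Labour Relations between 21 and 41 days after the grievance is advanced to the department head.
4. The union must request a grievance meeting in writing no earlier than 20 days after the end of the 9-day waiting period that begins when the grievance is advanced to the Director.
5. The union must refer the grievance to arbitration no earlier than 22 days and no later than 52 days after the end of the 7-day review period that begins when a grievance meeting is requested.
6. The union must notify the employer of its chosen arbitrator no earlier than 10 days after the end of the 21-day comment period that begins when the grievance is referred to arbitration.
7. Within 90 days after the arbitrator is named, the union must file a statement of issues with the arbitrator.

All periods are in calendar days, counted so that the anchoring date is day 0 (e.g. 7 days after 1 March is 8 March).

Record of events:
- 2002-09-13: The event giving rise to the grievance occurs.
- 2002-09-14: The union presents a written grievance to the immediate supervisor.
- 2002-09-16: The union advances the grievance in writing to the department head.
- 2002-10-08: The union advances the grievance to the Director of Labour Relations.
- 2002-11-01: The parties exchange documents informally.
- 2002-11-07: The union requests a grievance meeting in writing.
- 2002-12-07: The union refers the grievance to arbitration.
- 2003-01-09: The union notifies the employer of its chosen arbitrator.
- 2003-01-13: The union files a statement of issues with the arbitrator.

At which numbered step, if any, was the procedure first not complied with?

None — every step was satisfied

Step 1: 27 days after 2002-09-13 (when the grieved event occurs) is 2002-10-10; completed 2002-09-14, before the deadline.
Step 2: 90 days after 2002-09-14 (when the written grievance is presented to the supervisor) is 2002-12-13; 2002-09-16 is within that limit.
Step 3: the window is 21–41 days after 2002-09-16 (when the grievance is advanced to the department head), so 2002-10-07 through 2002-10-27; done 2002-10-08 — within the window.
Step 4: the earliest permitted date is 20 days after 2002-10-17 (end of the 9-day waiting period, which began when the grievance is advanced to the Director on 2002-10-08), i.e. 2002-11-06; 2002-11-07 is on or after that date.
Step 5: the window is 22–52 days after 2002-11-14 (end of the 7-day review period, which began when a grievance meeting is requested on 2002-11-07), so 2002-12-06 through 2003-01-05; done 2002-12-07 — within the window.
Step 6: the earliest permitted date is 10 days after 2002-12-28 (end of the 21-day comment period, which began when the grievance is referred to arbitration on 2002-12-07), i.e. 2003-01-07; 2003-01-09 is on or after that date.
Step 7: 90 days after 2003-01-09 (when the arbitrator is named) is 2003-04-09; completed 2003-01-13, before the deadline.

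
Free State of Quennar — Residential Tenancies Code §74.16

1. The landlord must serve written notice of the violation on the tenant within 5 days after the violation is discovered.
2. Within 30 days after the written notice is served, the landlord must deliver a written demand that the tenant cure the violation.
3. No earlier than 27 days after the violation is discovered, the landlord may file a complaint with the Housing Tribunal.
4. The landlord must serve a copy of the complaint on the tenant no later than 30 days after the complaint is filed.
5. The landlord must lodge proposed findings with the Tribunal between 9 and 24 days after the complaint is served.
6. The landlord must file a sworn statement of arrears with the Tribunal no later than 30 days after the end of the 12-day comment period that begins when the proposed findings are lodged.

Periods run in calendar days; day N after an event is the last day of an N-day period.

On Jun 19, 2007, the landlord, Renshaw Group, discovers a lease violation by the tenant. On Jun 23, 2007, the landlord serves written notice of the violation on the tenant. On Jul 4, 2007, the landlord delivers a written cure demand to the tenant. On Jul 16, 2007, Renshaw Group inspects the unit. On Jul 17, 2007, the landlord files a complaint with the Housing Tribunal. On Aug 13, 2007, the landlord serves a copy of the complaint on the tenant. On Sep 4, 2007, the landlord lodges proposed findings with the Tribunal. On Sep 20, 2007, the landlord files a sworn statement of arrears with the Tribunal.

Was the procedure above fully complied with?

Yes

(1) due by Jun 19, 2007 + 5 days = Jun 24, 2007; Jun 23, 2007 is within that limit.
(2) due by Jun 23, 2007 + 30 days = Jul 23, 2007; completed Jul 4, 2007, before the deadline.
(3) permitted from Jun 19, 2007 + 27 days = Jul 16, 2007 onward; done Jul 17, 2007 — permitted.
(4) due by Jul 17, 2007 + 30 days = Aug 16, 2007; Aug 13, 2007 is within that limit.
(5) the permitted window runs from Aug 13, 2007 + 9 = Aug 22, 2007 to Aug 13, 2007 + 24 = Sep 6, 2007; done Sep 4, 2007, which is between those dates.
(6) due by Sep 16, 2007 + 30 days = Oct 16, 2007; done Sep 20, 2007 — timely.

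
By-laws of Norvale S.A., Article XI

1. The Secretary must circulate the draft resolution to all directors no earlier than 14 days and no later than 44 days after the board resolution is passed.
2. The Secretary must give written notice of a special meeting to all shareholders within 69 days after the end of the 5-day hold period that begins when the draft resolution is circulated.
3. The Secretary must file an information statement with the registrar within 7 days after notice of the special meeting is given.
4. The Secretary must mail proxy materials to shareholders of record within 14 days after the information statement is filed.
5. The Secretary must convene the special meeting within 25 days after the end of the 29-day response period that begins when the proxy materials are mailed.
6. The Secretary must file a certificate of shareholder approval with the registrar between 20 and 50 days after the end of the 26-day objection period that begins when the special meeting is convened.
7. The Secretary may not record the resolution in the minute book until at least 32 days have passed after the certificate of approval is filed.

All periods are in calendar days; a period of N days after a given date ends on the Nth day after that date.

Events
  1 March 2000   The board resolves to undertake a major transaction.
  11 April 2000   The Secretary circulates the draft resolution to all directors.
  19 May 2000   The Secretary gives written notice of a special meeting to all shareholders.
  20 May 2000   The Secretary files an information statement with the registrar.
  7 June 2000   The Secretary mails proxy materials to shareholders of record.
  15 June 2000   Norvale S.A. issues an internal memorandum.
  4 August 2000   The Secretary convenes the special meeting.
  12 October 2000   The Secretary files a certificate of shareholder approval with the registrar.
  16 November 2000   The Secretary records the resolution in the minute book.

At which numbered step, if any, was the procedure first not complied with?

Step 4

(1) the permitted window runs from 1 March 2000 + 14 = 15 March 2000 to 1 March 2000 + 44 = 14 April 2000; done 11 April 2000 — within the window.
(2) due by 16 April 2000 + 69 days = 24 June 2000; done 19 May 2000 — timely.
(3) due by 19 May 2000 + 7 days = 26 May 2000; 20 May 2000 is within that limit.
(4) due by 20 May 2000 + 14 days = 3 June 2000; not done until 7 June 2000, 4 days after the deadline.
No need to go further; step 4 was not satisfied.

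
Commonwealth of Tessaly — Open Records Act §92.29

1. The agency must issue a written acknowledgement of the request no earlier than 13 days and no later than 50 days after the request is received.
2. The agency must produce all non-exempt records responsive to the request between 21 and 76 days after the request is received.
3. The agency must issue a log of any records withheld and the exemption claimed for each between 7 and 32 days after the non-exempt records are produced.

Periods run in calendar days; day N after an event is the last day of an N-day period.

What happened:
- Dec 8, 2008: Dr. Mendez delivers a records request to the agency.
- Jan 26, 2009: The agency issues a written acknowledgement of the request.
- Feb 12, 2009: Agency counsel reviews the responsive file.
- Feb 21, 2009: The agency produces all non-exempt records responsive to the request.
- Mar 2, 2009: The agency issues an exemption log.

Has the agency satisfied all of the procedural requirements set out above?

Step 1: the window is 13–50 days after Dec 8, 2008 (when the request is received), so Dec 21, 2008 through Jan 27, 2009; done Jan 26, 2009 — within the window.
Step 2: the window is 21–76 days after Dec 8, 2008 (when the request is received), so Dec 29, 2008 through Feb 22, 2009; done Feb 21, 2009, which is between those dates.
Step 3: the window is 7–32 days after Feb 21, 2009 (when the non-exempt records are produced), so Feb 28, 2009 through Mar 25, 2009; done Mar 2, 2009 — within the window.

Yes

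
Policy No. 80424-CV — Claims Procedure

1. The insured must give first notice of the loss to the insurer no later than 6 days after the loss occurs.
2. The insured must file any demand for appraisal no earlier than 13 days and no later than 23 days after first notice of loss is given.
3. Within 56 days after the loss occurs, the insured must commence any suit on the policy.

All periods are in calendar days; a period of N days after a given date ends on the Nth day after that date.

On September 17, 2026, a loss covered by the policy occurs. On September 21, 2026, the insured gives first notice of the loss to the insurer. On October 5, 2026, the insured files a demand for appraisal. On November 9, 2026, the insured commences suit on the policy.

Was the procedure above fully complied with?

Yes

Step 1 — counting 6 days from September 17, 2026 (when the loss occurs) gives a deadline of September 23, 2026; done September 21, 2026 — timely.
Step 2 — 13 and 23 days from September 21, 2026 (when first notice of loss is given) are October 4, 2026 and October 14, 2026 respectively; October 5, 2026 falls inside that range.
Step 3 — counting 56 days from September 17, 2026 (when the loss occurs) gives a deadline of November 12, 2026; November 9, 2026 is within that limit.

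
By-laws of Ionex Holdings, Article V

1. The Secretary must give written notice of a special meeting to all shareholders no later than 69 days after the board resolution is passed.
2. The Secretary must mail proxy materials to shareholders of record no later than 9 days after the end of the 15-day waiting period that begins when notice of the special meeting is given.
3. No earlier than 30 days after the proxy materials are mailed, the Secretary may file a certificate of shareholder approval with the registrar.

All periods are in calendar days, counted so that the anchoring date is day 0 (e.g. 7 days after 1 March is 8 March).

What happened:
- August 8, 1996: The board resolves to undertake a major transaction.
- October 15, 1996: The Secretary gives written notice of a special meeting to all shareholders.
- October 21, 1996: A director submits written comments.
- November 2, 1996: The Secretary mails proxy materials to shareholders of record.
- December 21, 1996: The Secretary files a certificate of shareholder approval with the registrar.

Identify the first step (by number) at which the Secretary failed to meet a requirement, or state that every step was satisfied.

Step 1 — counting 69 days from August 8, 1996 (when the board resolution is passed) gives a deadline of October 16, 1996; done October 15, 1996 — timely.
Step 2 — counting 9 days from October 30, 1996 (end of the 15-day waiting period, which began when notice of the special meeting is given on October 15, 1996) gives a deadline of November 8, 1996; completed November 2, 1996, before the deadline.
Step 3 — must wait 30 days from November 2, 1996 (when the proxy materials are mailed), so not before December 2, 1996; done December 21, 1996, after the minimum wait.

None — every step was satisfied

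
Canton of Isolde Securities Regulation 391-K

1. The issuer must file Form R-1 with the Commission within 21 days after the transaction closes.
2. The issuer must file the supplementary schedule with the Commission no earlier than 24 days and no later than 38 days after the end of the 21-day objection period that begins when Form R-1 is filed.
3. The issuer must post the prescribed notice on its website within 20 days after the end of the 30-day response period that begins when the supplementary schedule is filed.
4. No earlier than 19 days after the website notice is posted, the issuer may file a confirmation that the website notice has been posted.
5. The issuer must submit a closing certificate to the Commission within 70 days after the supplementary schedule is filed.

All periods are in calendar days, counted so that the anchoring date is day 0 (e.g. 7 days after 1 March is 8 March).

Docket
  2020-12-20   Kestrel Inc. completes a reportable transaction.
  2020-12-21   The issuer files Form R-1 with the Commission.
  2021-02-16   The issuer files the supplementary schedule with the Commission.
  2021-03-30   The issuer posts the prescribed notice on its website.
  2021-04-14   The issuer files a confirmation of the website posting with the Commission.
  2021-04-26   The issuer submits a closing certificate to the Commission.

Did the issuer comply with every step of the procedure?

No

Step 1: 21 days after 2020-12-20 (when the transaction closes) is 2021-01-10; done 2020-12-21 — timely.
Step 2: the window is 24–38 days after 2021-01-11 (end of the 21-day objection period, which began when Form R-1 is filed on 2020-12-21), so 2021-02-04 through 2021-02-18; done 2021-02-16 — within the window.
Step 3: 20 days after 2021-03-18 (end of the 30-day response period, which began when the supplementary schedule is filed on 2021-02-16) is 2021-04-07; 2021-03-30 is within that limit.
Step 4: the earliest permitted date is 19 days after 2021-03-30 (when the website notice is posted), i.e. 2021-04-18; acted on 2021-04-14, 4 days prematurely.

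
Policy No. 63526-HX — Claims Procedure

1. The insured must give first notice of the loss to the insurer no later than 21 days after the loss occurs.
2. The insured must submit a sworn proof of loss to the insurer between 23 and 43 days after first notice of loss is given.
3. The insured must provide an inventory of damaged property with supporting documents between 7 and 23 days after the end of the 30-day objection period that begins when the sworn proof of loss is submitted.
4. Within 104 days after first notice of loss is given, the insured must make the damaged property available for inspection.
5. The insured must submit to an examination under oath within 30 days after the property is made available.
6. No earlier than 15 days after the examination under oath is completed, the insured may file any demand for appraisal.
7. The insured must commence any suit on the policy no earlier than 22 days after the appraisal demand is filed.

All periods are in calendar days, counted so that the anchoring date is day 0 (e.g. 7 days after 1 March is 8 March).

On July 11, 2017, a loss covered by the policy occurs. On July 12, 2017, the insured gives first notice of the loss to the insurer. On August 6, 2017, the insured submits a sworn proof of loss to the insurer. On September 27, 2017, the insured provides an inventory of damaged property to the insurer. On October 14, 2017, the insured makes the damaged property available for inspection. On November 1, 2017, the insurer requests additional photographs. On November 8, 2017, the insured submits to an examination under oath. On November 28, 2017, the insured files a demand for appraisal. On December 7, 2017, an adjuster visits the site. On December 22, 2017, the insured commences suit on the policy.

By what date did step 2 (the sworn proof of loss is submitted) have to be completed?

August 24, 2017

Step 2 runs from July 12, 2017, when first notice of loss is given. The window is 23–43 days after July 12, 2017; it closes on August 24, 2017.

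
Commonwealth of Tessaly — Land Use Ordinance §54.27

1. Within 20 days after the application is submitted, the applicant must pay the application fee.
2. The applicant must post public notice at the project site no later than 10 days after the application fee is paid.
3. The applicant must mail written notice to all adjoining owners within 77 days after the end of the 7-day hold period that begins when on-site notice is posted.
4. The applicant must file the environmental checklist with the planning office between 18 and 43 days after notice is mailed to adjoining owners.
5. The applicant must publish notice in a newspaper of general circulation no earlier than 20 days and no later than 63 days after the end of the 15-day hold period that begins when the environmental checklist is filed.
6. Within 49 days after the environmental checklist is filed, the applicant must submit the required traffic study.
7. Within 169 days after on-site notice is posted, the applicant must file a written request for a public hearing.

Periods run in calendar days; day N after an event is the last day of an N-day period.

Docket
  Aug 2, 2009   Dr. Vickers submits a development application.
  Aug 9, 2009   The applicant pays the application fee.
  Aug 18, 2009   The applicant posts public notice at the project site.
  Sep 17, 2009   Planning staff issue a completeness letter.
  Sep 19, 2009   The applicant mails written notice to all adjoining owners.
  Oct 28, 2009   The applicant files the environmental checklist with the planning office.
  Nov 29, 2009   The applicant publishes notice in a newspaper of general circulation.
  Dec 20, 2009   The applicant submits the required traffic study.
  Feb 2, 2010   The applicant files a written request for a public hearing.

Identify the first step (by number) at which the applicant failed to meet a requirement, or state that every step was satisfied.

Step 5

(1) due by Aug 2, 2009 + 20 days = Aug 22, 2009; done Aug 9, 2009 — timely.
(2) due by Aug 9, 2009 + 10 days = Aug 19, 2009; done Aug 18, 2009 — timely.
(3) due by Aug 25, 2009 + 77 days = Nov 10, 2009; completed Sep 19, 2009, before the deadline.
(4) the permitted window runs from Sep 19, 2009 + 18 = Oct 7, 2009 to Sep 19, 2009 + 43 = Nov 1, 2009; done Oct 28, 2009, which is between those dates.
(5) the permitted window runs from Nov 12, 2009 + 20 = Dec 2, 2009 to Nov 12, 2009 + 63 = Jan 14, 2010; Nov 29, 2009 is 3 days too early.
That is the first point of non-compliance.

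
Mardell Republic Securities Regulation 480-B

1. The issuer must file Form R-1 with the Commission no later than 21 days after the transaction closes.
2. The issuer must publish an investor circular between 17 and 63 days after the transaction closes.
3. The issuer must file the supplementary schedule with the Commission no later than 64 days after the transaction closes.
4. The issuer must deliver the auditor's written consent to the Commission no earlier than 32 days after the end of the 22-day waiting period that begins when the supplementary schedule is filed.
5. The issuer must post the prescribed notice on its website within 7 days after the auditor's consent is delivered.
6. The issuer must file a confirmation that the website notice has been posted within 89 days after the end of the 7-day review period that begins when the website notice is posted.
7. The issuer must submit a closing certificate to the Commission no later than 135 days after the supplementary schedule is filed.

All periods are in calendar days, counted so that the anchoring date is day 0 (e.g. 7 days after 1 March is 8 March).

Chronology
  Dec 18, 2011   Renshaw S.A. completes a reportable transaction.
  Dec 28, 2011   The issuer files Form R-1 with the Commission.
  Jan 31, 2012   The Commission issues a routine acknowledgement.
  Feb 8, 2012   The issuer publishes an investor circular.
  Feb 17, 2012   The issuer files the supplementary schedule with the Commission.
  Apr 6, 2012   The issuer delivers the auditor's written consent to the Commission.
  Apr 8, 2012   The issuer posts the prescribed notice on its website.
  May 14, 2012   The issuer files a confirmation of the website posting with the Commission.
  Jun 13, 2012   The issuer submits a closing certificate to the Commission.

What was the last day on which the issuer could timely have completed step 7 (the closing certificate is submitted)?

Jul 1, 2012

Step 7 runs from Feb 17, 2012, when the supplementary schedule is filed. 135 days after Feb 17, 2012 is Jul 1, 2012.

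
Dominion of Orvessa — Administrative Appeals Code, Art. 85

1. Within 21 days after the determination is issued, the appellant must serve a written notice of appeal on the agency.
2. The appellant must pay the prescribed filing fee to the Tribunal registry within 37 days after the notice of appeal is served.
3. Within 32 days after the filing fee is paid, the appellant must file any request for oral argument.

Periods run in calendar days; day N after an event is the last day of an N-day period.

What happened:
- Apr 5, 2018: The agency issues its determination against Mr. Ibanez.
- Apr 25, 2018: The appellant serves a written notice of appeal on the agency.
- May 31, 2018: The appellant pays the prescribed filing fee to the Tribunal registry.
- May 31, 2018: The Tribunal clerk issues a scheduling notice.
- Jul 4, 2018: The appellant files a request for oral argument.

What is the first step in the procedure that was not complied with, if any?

Step 3

Step 1 — counting 21 days from Apr 5, 2018 (when the determination is issued) gives a deadline of Apr 26, 2018; Apr 25, 2018 is within that limit.
Step 2 — counting 37 days from Apr 25, 2018 (when the notice of appeal is served) gives a deadline of Jun 1, 2018; done May 31, 2018 — timely.
Step 3 — counting 32 days from May 31, 2018 (when the filing fee is paid) gives a deadline of Jul 2, 2018; Jul 4, 2018 misses that deadline by 2 days.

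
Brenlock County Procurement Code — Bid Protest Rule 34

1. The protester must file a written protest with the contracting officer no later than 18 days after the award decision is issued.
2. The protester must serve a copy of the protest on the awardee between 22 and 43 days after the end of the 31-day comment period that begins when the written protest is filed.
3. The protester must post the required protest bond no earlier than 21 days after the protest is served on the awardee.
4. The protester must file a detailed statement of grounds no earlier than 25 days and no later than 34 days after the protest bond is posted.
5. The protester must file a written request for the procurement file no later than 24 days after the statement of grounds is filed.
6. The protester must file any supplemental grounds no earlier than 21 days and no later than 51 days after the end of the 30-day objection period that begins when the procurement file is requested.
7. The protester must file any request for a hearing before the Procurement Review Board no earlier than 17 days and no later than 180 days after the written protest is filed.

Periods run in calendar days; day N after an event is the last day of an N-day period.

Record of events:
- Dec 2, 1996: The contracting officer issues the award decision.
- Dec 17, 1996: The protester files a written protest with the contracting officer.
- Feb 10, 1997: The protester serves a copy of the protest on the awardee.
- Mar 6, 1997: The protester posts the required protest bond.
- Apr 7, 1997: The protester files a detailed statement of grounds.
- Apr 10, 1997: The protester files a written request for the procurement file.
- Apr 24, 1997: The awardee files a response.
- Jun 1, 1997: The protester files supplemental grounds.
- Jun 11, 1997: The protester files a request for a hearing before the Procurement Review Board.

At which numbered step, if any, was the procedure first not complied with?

None — every step was satisfied

(1) due by Dec 2, 1996 + 18 days = Dec 20, 1996; done Dec 17, 1996 — timely.
(2) the permitted window runs from Jan 17, 1997 + 22 = Feb 8, 1997 to Jan 17, 1997 + 43 = Mar 1, 1997; Feb 10, 1997 falls inside that range.
(3) permitted from Feb 10, 1997 + 21 days = Mar 3, 1997 onward; Mar 6, 1997 is on or after that date.
(4) the permitted window runs from Mar 6, 1997 + 25 = Mar 31, 1997 to Mar 6, 1997 + 34 = Apr 9, 1997; Apr 7, 1997 falls inside that range.
(5) due by Apr 7, 1997 + 24 days = May 1, 1997; Apr 10, 1997 is within that limit.
(6) the permitted window runs from May 10, 1997 + 21 = May 31, 1997 to May 10, 1997 + 51 = Jun 30, 1997; Jun 1, 1997 falls inside that range.
(7) the permitted window runs from Dec 17, 1996 + 17 = Jan 3, 1997 to Dec 17, 1996 + 180 = Jun 15, 1997; done Jun 11, 1997 — within the window.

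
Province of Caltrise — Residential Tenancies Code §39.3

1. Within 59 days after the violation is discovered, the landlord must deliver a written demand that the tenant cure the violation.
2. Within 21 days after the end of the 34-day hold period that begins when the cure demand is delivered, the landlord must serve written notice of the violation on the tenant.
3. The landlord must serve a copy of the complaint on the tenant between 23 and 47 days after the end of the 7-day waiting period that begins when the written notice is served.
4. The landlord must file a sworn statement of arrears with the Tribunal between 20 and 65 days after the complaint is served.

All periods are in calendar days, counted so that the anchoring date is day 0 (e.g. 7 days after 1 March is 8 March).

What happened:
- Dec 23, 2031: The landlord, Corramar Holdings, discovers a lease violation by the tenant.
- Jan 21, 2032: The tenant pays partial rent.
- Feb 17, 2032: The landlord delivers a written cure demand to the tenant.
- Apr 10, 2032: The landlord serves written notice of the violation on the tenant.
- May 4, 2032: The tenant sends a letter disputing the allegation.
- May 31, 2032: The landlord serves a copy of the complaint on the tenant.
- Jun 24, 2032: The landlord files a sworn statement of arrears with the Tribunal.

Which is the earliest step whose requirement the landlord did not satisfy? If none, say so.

None — every step was satisfied

Step 1 — counting 59 days from Dec 23, 2031 (when the violation is discovered) gives a deadline of Feb 20, 2032; completed Feb 17, 2032, before the deadline.
Step 2 — counting 21 days from Mar 22, 2032 (end of the 34-day hold period, which began when the cure demand is delivered on Feb 17, 2032) gives a deadline of Apr 12, 2032; completed Apr 10, 2032, before the deadline.
Step 3 — 23 and 47 days from Apr 17, 2032 (end of the 7-day waiting period, which began when the written notice is served on Apr 10, 2032) are May 10, 2032 and Jun 3, 2032 respectively; done May 31, 2032, which is between those dates.
Step 4 — 20 and 65 days from May 31, 2032 (when the complaint is served) are Jun 20, 2032 and Aug 4, 2032 respectively; done Jun 24, 2032 — within the window.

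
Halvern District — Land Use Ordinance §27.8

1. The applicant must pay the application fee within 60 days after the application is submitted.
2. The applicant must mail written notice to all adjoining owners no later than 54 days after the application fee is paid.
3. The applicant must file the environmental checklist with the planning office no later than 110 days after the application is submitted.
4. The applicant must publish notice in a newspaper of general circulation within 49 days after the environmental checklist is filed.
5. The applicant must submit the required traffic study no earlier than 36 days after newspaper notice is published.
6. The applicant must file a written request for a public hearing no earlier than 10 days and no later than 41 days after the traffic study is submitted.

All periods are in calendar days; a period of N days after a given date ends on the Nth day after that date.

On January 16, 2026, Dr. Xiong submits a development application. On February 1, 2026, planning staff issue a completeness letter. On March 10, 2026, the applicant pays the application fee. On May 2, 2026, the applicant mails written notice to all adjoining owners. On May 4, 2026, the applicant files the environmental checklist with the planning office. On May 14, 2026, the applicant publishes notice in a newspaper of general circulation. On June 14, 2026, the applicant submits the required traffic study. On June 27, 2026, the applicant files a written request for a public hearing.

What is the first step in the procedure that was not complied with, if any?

Step 5

Step 1 — counting 60 days from January 16, 2026 (when the application is submitted) gives a deadline of March 17, 2026; March 10, 2026 is within that limit.
Step 2 — counting 54 days from March 10, 2026 (when the application fee is paid) gives a deadline of May 3, 2026; completed May 2, 2026, before the deadline.
Step 3 — counting 110 days from January 16, 2026 (when the application is submitted) gives a deadline of May 6, 2026; May 4, 2026 is within that limit.
Step 4 — counting 49 days from May 4, 2026 (when the environmental checklist is filed) gives a deadline of June 22, 2026; completed May 14, 2026, before the deadline.
Step 5 — must wait 36 days from May 14, 2026 (when newspaper notice is published), so not before June 19, 2026; done June 14, 2026 — 5 days too early.
The analysis stops there.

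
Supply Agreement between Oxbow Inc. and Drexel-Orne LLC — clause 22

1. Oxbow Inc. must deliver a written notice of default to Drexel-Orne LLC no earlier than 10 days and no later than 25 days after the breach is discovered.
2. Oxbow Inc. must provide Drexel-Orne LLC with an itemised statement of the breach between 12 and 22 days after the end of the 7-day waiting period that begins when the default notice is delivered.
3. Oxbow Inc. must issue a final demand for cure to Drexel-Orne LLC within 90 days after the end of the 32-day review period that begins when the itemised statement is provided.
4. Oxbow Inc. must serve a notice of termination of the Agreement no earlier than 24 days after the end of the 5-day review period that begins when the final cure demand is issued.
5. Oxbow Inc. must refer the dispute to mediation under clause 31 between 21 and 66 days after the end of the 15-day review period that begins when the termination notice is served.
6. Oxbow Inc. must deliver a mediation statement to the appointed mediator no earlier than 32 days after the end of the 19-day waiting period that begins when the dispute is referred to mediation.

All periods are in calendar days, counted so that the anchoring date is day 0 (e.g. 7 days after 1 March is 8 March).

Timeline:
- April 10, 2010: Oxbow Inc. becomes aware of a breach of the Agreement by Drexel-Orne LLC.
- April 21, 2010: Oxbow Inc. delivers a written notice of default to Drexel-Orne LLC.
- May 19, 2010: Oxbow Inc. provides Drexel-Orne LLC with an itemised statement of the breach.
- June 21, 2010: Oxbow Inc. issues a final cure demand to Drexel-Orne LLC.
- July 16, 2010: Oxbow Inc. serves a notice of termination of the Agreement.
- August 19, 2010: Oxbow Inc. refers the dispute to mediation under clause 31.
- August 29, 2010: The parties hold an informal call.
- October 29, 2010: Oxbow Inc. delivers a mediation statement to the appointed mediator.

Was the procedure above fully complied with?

(1) the permitted window runs from April 10, 2010 + 10 = April 20, 2010 to April 10, 2010 + 25 = May 5, 2010; April 21, 2010 falls inside that range.
(2) the permitted window runs from April 28, 2010 + 12 = May 10, 2010 to April 28, 2010 + 22 = May 20, 2010; May 19, 2010 falls inside that range.
(3) due by June 20, 2010 + 90 days = September 18, 2010; June 21, 2010 is within that limit.
(4) permitted from June 26, 2010 + 24 days = July 20, 2010 onward; acted on July 16, 2010, 4 days prematurely.

No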